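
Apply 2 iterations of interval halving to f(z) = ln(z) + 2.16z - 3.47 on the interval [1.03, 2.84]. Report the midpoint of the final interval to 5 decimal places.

f(1.030000) = -1.215641, f(2.840000) = 3.708204 (opposite signs)
step 1: m = 1.935000, f(m) = 1.369707 > 0 → root in [1.030000, 1.935000]
step 2: m = 1.482500, f(m) = 0.125930 > 0 → root in [1.030000, 1.482500]
Midpoint of [1.030000, 1.482500] = 1.256250

1.25625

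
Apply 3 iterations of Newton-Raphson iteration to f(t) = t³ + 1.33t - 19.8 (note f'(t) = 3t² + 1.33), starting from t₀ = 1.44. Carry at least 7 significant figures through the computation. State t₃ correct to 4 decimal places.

2.5546

Newton update: t ← t − f(t)/f'(t).
t_0 = 1.440000: f = -14.898816, f' = 7.550800 → t_1 = 1.440000 - (-14.898816)/(7.550800) = 3.413144
t_1 = 3.413144: f = 24.501081, f' = 36.278657 → t_2 = 3.413144 - (24.501081)/(36.278657) = 2.737786
t_2 = 2.737786: f = 4.362255, f' = 23.816417 → t_3 = 2.737786 - (4.362255)/(23.816417) = 2.554624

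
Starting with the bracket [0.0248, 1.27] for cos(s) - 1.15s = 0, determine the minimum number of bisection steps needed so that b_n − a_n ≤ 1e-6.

21

Initial width b − a = 1.27 − 0.0248 = 1.245200.
After n steps the width is (b−a)/2^n; need (b−a)/2^n ≤ 1e-6.
So n ≥ log₂(1.245200/1e-6) = log₂(1245200.0000) ≈ 20.2479.
Hence n = 21.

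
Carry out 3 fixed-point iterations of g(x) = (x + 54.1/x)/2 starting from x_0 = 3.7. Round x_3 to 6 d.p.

7.357372

x_1 = g(3.700000) = 9.160811
x_2 = g(9.160811) = 7.533201
x_3 = g(7.533201) = 7.357372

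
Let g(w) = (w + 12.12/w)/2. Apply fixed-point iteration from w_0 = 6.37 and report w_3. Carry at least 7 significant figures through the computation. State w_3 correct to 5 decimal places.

3.48176

w_1 = g(6.370000) = 4.136334
w_2 = g(4.136334) = 3.533232
w_3 = g(3.533232) = 3.481760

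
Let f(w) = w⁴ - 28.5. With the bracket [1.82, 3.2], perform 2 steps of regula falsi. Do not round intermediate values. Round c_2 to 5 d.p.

False-position update: c = (a·f(b) − b·f(a))/(f(b) − f(a)); replace the endpoint whose sign matches f(c).
f(1.820000) = -17.528006, f(3.200000) = 76.357600
step 1: c = 2.077640, f(c) = -9.867083 < 0 → new bracket [2.077640, 3.200000]
step 2: c = 2.206076, f(c) = -4.814520 < 0 → new bracket [2.206076, 3.200000]

2.20608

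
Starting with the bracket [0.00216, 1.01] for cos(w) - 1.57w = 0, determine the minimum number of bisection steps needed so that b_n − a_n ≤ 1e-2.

Initial width b − a = 1.01 − 0.00216 = 1.007840.
After n steps the width is (b−a)/2^n; need (b−a)/2^n ≤ 1e-2.
So n ≥ log₂(1.007840/1e-2) = log₂(100.7840) ≈ 6.6551.
Hence n = 7.

7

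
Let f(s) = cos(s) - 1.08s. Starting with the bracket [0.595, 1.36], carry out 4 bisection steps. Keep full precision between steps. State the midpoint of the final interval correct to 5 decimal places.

0.71453

f(0.595000) = 0.185548, f(1.360000) = -1.259561 (opposite signs)
step 1: m = 0.977500, f(m) = -0.496603 < 0 → root in [0.595000, 0.977500]
step 2: m = 0.786250, f(m) = -0.142646 < 0 → root in [0.595000, 0.786250]
step 3: m = 0.690625, f(m) = 0.024973 > 0 → root in [0.690625, 0.786250]
step 4: m = 0.738438, f(m) = -0.057991 < 0 → root in [0.690625, 0.738438]
Midpoint of [0.690625, 0.738438] = 0.714531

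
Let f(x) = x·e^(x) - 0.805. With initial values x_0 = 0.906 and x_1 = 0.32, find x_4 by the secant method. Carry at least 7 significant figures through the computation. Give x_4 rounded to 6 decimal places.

0.491738

f(x_0) = 1.436811, f(x_1) = -0.364319
x_2 = 0.320000 - (-0.364319)·(0.320000 - 0.906000)/(-0.364319 - (1.436811)) = 0.438532; f(x_2) = -0.125088
x_3 = 0.438532 - (-0.125088)·(0.438532 - 0.320000)/(-0.125088 - (-0.364319)) = 0.500509; f(x_3) = 0.020619
x_4 = 0.500509 - (0.020619)·(0.500509 - 0.438532)/(0.020619 - (-0.125088)) = 0.491738; f(x_4) = -0.000931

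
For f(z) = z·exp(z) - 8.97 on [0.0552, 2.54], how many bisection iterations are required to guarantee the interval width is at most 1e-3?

12

Initial width b − a = 2.54 − 0.0552 = 2.484800.
After n steps the width is (b−a)/2^n; need (b−a)/2^n ≤ 1e-3.
So n ≥ log₂(2.484800/1e-3) = log₂(2484.8000) ≈ 11.2789.
Hence n = 12.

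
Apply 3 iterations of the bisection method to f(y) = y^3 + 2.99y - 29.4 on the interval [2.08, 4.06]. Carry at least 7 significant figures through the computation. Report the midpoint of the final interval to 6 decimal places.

2.698750

f(2.080000) = -14.181888, f(4.060000) = 49.662816 (opposite signs)
step 1: m = 3.070000, f(m) = 8.713743 > 0 → root in [2.080000, 3.070000]
step 2: m = 2.575000, f(m) = -4.626891 < 0 → root in [2.575000, 3.070000]
step 3: m = 2.822500, f(m) = 1.524739 > 0 → root in [2.575000, 2.822500]
Midpoint of [2.575000, 2.822500] = 2.698750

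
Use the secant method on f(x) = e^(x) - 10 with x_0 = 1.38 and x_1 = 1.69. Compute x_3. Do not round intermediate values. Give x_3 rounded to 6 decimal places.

f(x_0) = -6.025098, f(x_1) = -4.580519
x_2 = 1.690000 - (-4.580519)·(1.690000 - 1.380000)/(-4.580519 - (-6.025098)) = 2.672958; f(x_2) = 4.482750
x_3 = 2.672958 - (4.482750)·(2.672958 - 1.690000)/(4.482750 - (-4.580519)) = 2.186781; f(x_3) = -1.093504

2.186781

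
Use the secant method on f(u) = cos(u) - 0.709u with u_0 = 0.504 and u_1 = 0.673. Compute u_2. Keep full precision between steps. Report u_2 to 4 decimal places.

Secant update: u_(k+1) = u_k − f(u_k)·(u_k − u_(k-1))/(f(u_k) − f(u_(k-1))).
f(u_0) = 0.518322, f(u_1) = 0.304798
u_2 = 0.673000 - (0.304798)·(0.673000 - 0.504000)/(0.304798 - (0.518322)) = 0.914242; f(u_2) = -0.037807

0.9142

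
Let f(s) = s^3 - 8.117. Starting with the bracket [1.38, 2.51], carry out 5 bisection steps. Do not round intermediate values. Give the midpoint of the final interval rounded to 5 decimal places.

f(1.380000) = -5.488928, f(2.510000) = 7.696251 (opposite signs)
step 1: m = 1.945000, f(m) = -0.759016 < 0 → root in [1.945000, 2.510000]
step 2: m = 2.227500, f(m) = 2.935312 > 0 → root in [1.945000, 2.227500]
step 3: m = 2.086250, f(m) = 0.963276 > 0 → root in [1.945000, 2.086250]
step 4: m = 2.015625, f(m) = 0.071969 > 0 → root in [1.945000, 2.015625]
step 5: m = 1.980312, f(m) = -0.350932 < 0 → root in [1.980312, 2.015625]
Midpoint of [1.980312, 2.015625] = 1.997969

1.99797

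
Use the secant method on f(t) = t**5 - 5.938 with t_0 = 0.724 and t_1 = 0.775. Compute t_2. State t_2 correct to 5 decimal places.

f(t_0) = -5.739073, f(t_1) = -5.658418
t_2 = 0.775000 - (-5.658418)·(0.775000 - 0.724000)/(-5.658418 - (-5.739073)) = 4.352949; f(t_2) = 1556.913839

4.35295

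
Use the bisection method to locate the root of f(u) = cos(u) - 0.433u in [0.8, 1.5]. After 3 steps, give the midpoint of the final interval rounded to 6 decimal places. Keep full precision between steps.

f(0.800000) = 0.350307, f(1.500000) = -0.578763 (opposite signs)
step 1: m = 1.150000, f(m) = -0.089463 < 0 → root in [0.800000, 1.150000]
step 2: m = 0.975000, f(m) = 0.138993 > 0 → root in [0.975000, 1.150000]
step 3: m = 1.062500, f(m) = 0.026627 > 0 → root in [1.062500, 1.150000]
Midpoint of [1.062500, 1.150000] = 1.106250

1.106250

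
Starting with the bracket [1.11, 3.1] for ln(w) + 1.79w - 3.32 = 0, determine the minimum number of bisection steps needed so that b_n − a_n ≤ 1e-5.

Initial width b − a = 3.1 − 1.11 = 1.990000.
After n steps the width is (b−a)/2^n; need (b−a)/2^n ≤ 1e-5.
So n ≥ log₂(1.990000/1e-5) = log₂(199000.0000) ≈ 17.6024.
Hence n = 18.

18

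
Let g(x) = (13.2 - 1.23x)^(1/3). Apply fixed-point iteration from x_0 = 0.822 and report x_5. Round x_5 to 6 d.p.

2.190188

x_1 = g(0.822000) = 2.301382
x_2 = g(2.301382) = 2.180636
x_3 = g(2.180636) = 2.190997
x_4 = g(2.190997) = 2.190112
x_5 = g(2.190112) = 2.190188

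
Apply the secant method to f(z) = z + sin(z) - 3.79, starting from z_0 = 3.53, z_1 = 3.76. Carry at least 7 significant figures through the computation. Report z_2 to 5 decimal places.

8.59975

f(z_0) = -0.638715, f(z_1) = -0.609738
z_2 = 3.760000 - (-0.609738)·(3.760000 - 3.530000)/(-0.609738 - (-0.638715)) = 8.599747; f(z_2) = 5.544316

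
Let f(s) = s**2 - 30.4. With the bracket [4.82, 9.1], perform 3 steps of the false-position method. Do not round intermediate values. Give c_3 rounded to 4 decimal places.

f(4.820000) = -7.167600, f(9.100000) = 52.410000
step 1: c = 5.334914, f(c) = -1.938695 < 0 → new bracket [5.334914, 9.100000]
step 2: c = 5.469220, f(c) = -0.487635 < 0 → new bracket [5.469220, 9.100000]
step 3: c = 5.502690, f(c) = -0.120403 < 0 → new bracket [5.502690, 9.100000]

5.5027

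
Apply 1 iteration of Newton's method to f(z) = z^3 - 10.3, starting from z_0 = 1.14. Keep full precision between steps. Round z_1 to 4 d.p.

3.4018

Newton update: z ← z − f(z)/f'(z).
f'(z) = 3z^2
z_0 = 1.140000: f = -8.818456, f' = 3.898800 → z_1 = 1.140000 - (-8.818456)/(3.898800) = 3.401839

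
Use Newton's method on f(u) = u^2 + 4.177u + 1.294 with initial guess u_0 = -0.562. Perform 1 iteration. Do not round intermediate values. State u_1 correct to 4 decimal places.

-0.3204

Newton update: u ← u − f(u)/f'(u).
f'(u) = 2u + 4.177
u_0 = -0.562000: f = -0.737630, f' = 3.053000 → u_1 = -0.562000 - (-0.737630)/(3.053000) = -0.320392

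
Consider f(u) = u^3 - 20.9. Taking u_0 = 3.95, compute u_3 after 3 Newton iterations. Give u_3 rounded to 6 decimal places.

Newton update: u ← u − f(u)/f'(u).
f'(u) = 3u^2
u_0 = 3.950000: f = 40.729875, f' = 46.807500 → u_1 = 3.950000 - (40.729875)/(46.807500) = 3.079843
u_1 = 3.079843: f = 8.313643, f' = 28.456298 → u_2 = 3.079843 - (8.313643)/(28.456298) = 2.787688
u_2 = 2.787688: f = 0.763698, f' = 23.313616 → u_3 = 2.787688 - (0.763698)/(23.313616) = 2.754931

2.754931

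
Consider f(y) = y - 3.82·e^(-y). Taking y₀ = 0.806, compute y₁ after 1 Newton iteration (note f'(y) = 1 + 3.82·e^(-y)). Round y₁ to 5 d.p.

1.13864

y_0 = 0.806000: f = -0.900169, f' = 2.706169 → y_1 = 0.806000 - (-0.900169)/(2.706169) = 1.138636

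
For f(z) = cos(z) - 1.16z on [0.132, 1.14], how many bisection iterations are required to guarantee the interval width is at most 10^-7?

24

Initial width b − a = 1.14 − 0.132 = 1.008000.
After n steps the width is (b−a)/2^n; need (b−a)/2^n ≤ 10^-7.
So n ≥ log₂(1.008000/10^-7) = log₂(10080000.0000) ≈ 23.2650.
Hence n = 24.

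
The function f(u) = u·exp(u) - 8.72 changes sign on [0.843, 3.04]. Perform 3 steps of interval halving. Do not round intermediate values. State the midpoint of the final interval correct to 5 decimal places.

1.52956

f(0.843000) = -6.761436, f(3.040000) = 54.831939 (opposite signs)
step 1: m = 1.941500, f(m) = 4.810696 > 0 → root in [0.843000, 1.941500]
step 2: m = 1.392250, f(m) = -3.117734 < 0 → root in [1.392250, 1.941500]
step 3: m = 1.666875, f(m) = 0.107092 > 0 → root in [1.392250, 1.666875]
Midpoint of [1.392250, 1.666875] = 1.529562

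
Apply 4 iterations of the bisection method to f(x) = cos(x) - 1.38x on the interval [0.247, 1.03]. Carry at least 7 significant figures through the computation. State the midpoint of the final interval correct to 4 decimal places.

f(0.247000) = 0.628790, f(1.030000) = -0.906581 (opposite signs)
step 1: m = 0.638500, f(m) = -0.078139 < 0 → root in [0.247000, 0.638500]
step 2: m = 0.442750, f(m) = 0.292582 > 0 → root in [0.442750, 0.638500]
step 3: m = 0.540625, f(m) = 0.111325 > 0 → root in [0.540625, 0.638500]
step 4: m = 0.589562, f(m) = 0.017588 > 0 → root in [0.589562, 0.638500]
Midpoint of [0.589562, 0.638500] = 0.614031

0.6140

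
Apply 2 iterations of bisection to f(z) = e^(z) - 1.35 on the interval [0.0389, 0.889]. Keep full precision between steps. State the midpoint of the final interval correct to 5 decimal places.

0.35769

f(0.038900) = -0.310333, f(0.889000) = 1.082696 (opposite signs)
step 1: m = 0.463950, f(m) = 0.240343 > 0 → root in [0.038900, 0.463950]
step 2: m = 0.251425, f(m) = -0.064144 < 0 → root in [0.251425, 0.463950]
Midpoint of [0.251425, 0.463950] = 0.357688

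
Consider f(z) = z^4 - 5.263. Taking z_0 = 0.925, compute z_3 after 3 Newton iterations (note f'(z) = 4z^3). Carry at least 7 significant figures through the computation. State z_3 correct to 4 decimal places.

z_0 = 0.925000: f = -4.530906, f' = 3.165813 → z_1 = 0.925000 - (-4.530906)/(3.165813) = 2.356198
z_1 = 2.356198: f = 25.558051, f' = 52.323354 → z_2 = 2.356198 - (25.558051)/(52.323354) = 1.867735
z_2 = 1.867735: f = 6.906169, f' = 26.061876 → z_3 = 1.867735 - (6.906169)/(26.061876) = 1.602744

1.6027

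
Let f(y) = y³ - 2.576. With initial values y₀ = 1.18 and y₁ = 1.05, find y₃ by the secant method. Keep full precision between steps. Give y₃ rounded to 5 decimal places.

Secant update: y_(k+1) = y_k − f(y_k)·(y_k − y_(k-1))/(f(y_k) − f(y_(k-1))).
f(y_0) = -0.932968, f(y_1) = -1.418375
y_2 = 1.050000 - (-1.418375)·(1.050000 - 1.180000)/(-1.418375 - (-0.932968)) = 1.429864; f(y_2) = 0.347374
y_3 = 1.429864 - (0.347374)·(1.429864 - 1.050000)/(0.347374 - (-1.418375)) = 1.355134; f(y_3) = -0.087449

1.35513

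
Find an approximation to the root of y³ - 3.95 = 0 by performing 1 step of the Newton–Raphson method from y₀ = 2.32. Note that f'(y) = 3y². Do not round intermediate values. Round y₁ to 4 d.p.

1.7913

y_0 = 2.320000: f = 8.537168, f' = 16.147200 → y_1 = 2.320000 - (8.537168)/(16.147200) = 1.791291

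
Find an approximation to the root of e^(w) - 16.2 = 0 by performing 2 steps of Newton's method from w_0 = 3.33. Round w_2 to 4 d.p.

2.7925

f'(w) = e^(w)
w_0 = 3.330000: f = 11.738342, f' = 27.938342 → w_1 = 3.330000 - (11.738342)/(27.938342) = 2.909848
w_1 = 2.909848: f = 2.154014, f' = 18.354014 → w_2 = 2.909848 - (2.154014)/(18.354014) = 2.792489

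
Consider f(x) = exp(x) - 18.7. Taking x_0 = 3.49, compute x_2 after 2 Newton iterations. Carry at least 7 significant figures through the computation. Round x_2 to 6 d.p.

2.936845

f'(x) = exp(x)
x_0 = 3.490000: f = 14.085948, f' = 32.785948 → x_1 = 3.490000 - (14.085948)/(32.785948) = 3.060366
x_1 = 3.060366: f = 2.635371, f' = 21.335371 → x_2 = 3.060366 - (2.635371)/(21.335371) = 2.936845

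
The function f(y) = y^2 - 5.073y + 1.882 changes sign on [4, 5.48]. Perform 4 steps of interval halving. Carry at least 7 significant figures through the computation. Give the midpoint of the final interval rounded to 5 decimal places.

f(4.000000) = -2.410000, f(5.480000) = 4.112360 (opposite signs)
step 1: m = 4.740000, f(m) = 0.303580 > 0 → root in [4.000000, 4.740000]
step 2: m = 4.370000, f(m) = -1.190110 < 0 → root in [4.370000, 4.740000]
step 3: m = 4.555000, f(m) = -0.477490 < 0 → root in [4.555000, 4.740000]
step 4: m = 4.647500, f(m) = -0.095511 < 0 → root in [4.647500, 4.740000]
Midpoint of [4.647500, 4.740000] = 4.693750

4.69375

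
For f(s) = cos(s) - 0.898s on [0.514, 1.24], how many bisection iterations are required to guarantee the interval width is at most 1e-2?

Initial width b − a = 1.24 − 0.514 = 0.726000.
After n steps the width is (b−a)/2^n; need (b−a)/2^n ≤ 1e-2.
So n ≥ log₂(0.726000/1e-2) = log₂(72.6000) ≈ 6.1819.
Hence n = 7.

7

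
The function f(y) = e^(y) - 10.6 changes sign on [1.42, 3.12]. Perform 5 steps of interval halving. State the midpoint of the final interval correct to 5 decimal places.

2.34969

f(1.420000) = -6.462880, f(3.120000) = 12.046380 (opposite signs)
step 1: m = 2.270000, f(m) = -0.920599 < 0 → root in [2.270000, 3.120000]
step 2: m = 2.695000, f(m) = 4.205519 > 0 → root in [2.270000, 2.695000]
step 3: m = 2.482500, f(m) = 1.371155 > 0 → root in [2.270000, 2.482500]
step 4: m = 2.376250, f(m) = 0.164460 > 0 → root in [2.270000, 2.376250]
step 5: m = 2.323125, f(m) = -0.392477 < 0 → root in [2.323125, 2.376250]
Midpoint of [2.323125, 2.376250] = 2.349687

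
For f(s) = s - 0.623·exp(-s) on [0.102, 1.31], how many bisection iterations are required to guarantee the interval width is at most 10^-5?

Initial width b − a = 1.31 − 0.102 = 1.208000.
After n steps the width is (b−a)/2^n; need (b−a)/2^n ≤ 10^-5.
So n ≥ log₂(1.208000/10^-5) = log₂(120800.0000) ≈ 16.8823.
Hence n = 17.

17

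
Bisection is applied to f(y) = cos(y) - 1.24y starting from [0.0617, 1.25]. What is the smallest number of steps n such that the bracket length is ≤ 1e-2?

Initial width b − a = 1.25 − 0.0617 = 1.188300.
After n steps the width is (b−a)/2^n; need (b−a)/2^n ≤ 1e-2.
So n ≥ log₂(1.188300/1e-2) = log₂(118.8300) ≈ 6.8928.
Hence n = 7.

7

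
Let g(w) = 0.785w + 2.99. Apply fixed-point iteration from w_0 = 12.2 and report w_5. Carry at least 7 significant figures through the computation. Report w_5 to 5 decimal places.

13.39814

w_1 = g(12.200000) = 12.567000
w_2 = g(12.567000) = 12.855095
w_3 = g(12.855095) = 13.081250
w_4 = g(13.081250) = 13.258781
w_5 = g(13.258781) = 13.398143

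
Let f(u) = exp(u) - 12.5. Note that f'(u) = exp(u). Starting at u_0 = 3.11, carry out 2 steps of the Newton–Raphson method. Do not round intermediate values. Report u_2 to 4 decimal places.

u_0 = 3.110000: f = 9.921044, f' = 22.421044 → u_1 = 3.110000 - (9.921044)/(22.421044) = 2.667512
u_1 = 2.667512: f = 1.904086, f' = 14.404086 → u_2 = 2.667512 - (1.904086)/(14.404086) = 2.535321

2.5353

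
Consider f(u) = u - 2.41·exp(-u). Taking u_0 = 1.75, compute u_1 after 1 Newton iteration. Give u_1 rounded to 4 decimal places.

0.8117

f'(u) = 1 + 2.41·exp(-u)
u_0 = 1.750000: f = 1.331205, f' = 1.418795 → u_1 = 1.750000 - (1.331205)/(1.418795) = 0.811736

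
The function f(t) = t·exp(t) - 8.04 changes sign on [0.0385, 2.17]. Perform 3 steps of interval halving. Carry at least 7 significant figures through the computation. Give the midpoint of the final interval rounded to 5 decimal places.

1.50391

f(0.038500) = -7.999989, f(2.170000) = 10.965476 (opposite signs)
step 1: m = 1.104250, f(m) = -4.708521 < 0 → root in [1.104250, 2.170000]
step 2: m = 1.637125, f(m) = 0.375428 > 0 → root in [1.104250, 1.637125]
step 3: m = 1.370687, f(m) = -2.642154 < 0 → root in [1.370687, 1.637125]
Midpoint of [1.370687, 1.637125] = 1.503906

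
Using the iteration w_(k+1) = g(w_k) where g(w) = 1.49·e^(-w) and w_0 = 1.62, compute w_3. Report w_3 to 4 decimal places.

w_1 = g(1.620000) = 0.294869
w_2 = g(0.294869) = 1.109497
w_3 = g(1.109497) = 0.491290

0.4913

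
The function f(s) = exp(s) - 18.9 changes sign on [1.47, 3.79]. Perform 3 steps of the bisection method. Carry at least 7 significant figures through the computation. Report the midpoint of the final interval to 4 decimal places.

3.0650

f(1.470000) = -14.550765, f(3.790000) = 25.356400 (opposite signs)
step 1: m = 2.630000, f(m) = -5.026230 < 0 → root in [2.630000, 3.790000]
step 2: m = 3.210000, f(m) = 5.879086 > 0 → root in [2.630000, 3.210000]
step 3: m = 2.920000, f(m) = -0.358713 < 0 → root in [2.920000, 3.210000]
Midpoint of [2.920000, 3.210000] = 3.065000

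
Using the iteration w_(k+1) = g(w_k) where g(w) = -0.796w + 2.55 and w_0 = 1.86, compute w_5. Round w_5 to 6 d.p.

1.279154

w_1 = g(1.860000) = 1.069440
w_2 = g(1.069440) = 1.698726
w_3 = g(1.698726) = 1.197814
w_4 = g(1.197814) = 1.596540
w_5 = g(1.596540) = 1.279154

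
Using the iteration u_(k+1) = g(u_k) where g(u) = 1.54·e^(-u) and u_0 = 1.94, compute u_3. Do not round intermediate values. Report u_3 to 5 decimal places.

u_1 = g(1.940000) = 0.221304
u_2 = g(0.221304) = 1.234268
u_3 = g(1.234268) = 0.448213

0.44821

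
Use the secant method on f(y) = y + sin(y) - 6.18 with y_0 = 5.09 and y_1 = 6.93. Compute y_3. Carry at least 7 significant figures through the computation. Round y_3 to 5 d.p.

6.23275

f(y_0) = -2.019548, f(y_1) = 1.352648
y_2 = 6.930000 - (1.352648)·(6.930000 - 5.090000)/(1.352648 - (-2.019548)) = 6.191943; f(y_2) = -0.079172
y_3 = 6.191943 - (-0.079172)·(6.191943 - 6.930000)/(-0.079172 - (1.352648)) = 6.232754; f(y_3) = 0.002344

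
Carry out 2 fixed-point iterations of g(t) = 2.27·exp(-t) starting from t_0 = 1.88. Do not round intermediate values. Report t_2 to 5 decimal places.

1.60544

t_1 = g(1.880000) = 0.346380
t_2 = g(0.346380) = 1.605444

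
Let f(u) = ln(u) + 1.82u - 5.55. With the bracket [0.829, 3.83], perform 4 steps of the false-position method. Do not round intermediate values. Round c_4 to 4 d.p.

f(0.829000) = -4.228755, f(3.830000) = 2.763465
step 1: c = 2.643945, f(c) = 0.234252 > 0 → new bracket [0.829000, 2.643945]
step 2: c = 2.548683, f(c) = 0.024180 > 0 → new bracket [0.829000, 2.548683]
step 3: c = 2.538906, f(c) = 0.002542 > 0 → new bracket [0.829000, 2.538906]
step 4: c = 2.537879, f(c) = 0.000268 > 0 → new bracket [0.829000, 2.537879]

2.5379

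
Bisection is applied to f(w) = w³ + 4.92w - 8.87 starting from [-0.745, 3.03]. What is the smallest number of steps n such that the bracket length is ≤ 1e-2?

9

Initial width b − a = 3.03 − -0.745 = 3.775000.
After n steps the width is (b−a)/2^n; need (b−a)/2^n ≤ 1e-2.
So n ≥ log₂(3.775000/1e-2) = log₂(377.5000) ≈ 8.5603.
Hence n = 9.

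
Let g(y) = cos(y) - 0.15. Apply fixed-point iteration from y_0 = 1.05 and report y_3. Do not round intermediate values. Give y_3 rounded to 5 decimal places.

y_1 = g(1.050000) = 0.347571
y_2 = g(0.347571) = 0.790203
y_3 = g(0.790203) = 0.553701

0.55370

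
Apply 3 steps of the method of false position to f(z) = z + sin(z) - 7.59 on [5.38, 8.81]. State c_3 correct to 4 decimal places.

6.9674

f(5.380000) = -2.995303, f(8.810000) = 1.796777
step 1: c = 7.523931, f(c) = 0.879957 > 0 → new bracket [5.380000, 7.523931]
step 2: c = 7.037108, f(c) = 0.131611 > 0 → new bracket [5.380000, 7.037108]
step 3: c = 6.967360, f(c) = 0.009394 > 0 → new bracket [5.380000, 6.967360]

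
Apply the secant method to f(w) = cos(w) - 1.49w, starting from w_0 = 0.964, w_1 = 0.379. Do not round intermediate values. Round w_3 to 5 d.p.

f(w_0) = -0.866121, f(w_1) = 0.364325
w_2 = 0.379000 - (0.364325)·(0.379000 - 0.964000)/(0.364325 - (-0.866121)) = 0.552214; f(w_2) = 0.028567
w_3 = 0.552214 - (0.028567)·(0.552214 - 0.379000)/(0.028567 - (0.364325)) = 0.566951; f(w_3) = -0.001215

0.56695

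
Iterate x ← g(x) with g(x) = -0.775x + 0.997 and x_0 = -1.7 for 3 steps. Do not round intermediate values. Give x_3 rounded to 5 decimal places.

1.61447

x_1 = g(-1.700000) = 2.314500
x_2 = g(2.314500) = -0.796737
x_3 = g(-0.796737) = 1.614472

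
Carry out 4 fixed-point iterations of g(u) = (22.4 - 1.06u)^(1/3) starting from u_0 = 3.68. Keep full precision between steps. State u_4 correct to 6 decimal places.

2.693668

u_1 = g(3.680000) = 2.644748
u_2 = g(2.644748) = 2.696042
u_3 = g(2.696042) = 2.693546
u_4 = g(2.693546) = 2.693668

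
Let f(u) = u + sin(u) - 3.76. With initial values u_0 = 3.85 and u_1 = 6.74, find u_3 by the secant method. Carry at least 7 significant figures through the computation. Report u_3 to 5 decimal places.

4.51751

f(u_0) = -0.560625, f(u_1) = 3.421092
u_2 = 6.740000 - (3.421092)·(6.740000 - 3.850000)/(3.421092 - (-0.560625)) = 4.256912; f(u_2) = -0.401140
u_3 = 4.256912 - (-0.401140)·(4.256912 - 6.740000)/(-0.401140 - (3.421092)) = 4.517509; f(u_3) = -0.223562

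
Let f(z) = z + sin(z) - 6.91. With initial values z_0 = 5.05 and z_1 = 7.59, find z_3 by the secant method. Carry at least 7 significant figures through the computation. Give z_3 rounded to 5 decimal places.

Secant update: z_(k+1) = z_k − f(z_k)·(z_k − z_(k-1))/(f(z_k) − f(z_(k-1))).
f(z_0) = -2.803549, f(z_1) = 1.645359
z_2 = 7.590000 - (1.645359)·(7.590000 - 5.050000)/(1.645359 - (-2.803549)) = 6.650621; f(z_2) = 0.099844
z_3 = 6.650621 - (0.099844)·(6.650621 - 7.590000)/(0.099844 - (1.645359)) = 6.589935; f(z_3) = -0.018104

6.58993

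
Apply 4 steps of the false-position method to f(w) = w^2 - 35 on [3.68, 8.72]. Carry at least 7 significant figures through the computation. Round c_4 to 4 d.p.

5.9124

False-position update: c = (a·f(b) − b·f(a))/(f(b) − f(a)); replace the endpoint whose sign matches f(c).
f(3.680000) = -21.457600, f(8.720000) = 41.038400
step 1: c = 5.410452, f(c) = -5.727013 < 0 → new bracket [5.410452, 8.720000]
step 2: c = 5.815747, f(c) = -1.177081 < 0 → new bracket [5.815747, 8.720000]
step 3: c = 5.896726, f(c) = -0.228624 < 0 → new bracket [5.896726, 8.720000]
step 4: c = 5.912367, f(c) = -0.043915 < 0 → new bracket [5.912367, 8.720000]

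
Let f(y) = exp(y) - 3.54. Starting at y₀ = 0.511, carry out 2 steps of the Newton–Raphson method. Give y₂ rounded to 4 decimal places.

f'(y) = exp(y)
y_0 = 0.511000: f = -1.873043, f' = 1.666957 → y_1 = 0.511000 - (-1.873043)/(1.666957) = 1.634630
y_1 = 1.634630: f = 1.587559, f' = 5.127559 → y_2 = 1.634630 - (1.587559)/(5.127559) = 1.325017

1.3250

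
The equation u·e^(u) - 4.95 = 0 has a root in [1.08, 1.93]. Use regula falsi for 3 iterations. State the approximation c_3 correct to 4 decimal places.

1.3084

f(1.080000) = -1.769746, f(1.930000) = 8.346755
step 1: c = 1.228696, f(c) = -0.751826 < 0 → new bracket [1.228696, 1.930000]
step 2: c = 1.286646, f(c) = -0.291543 < 0 → new bracket [1.286646, 1.930000]
step 3: c = 1.308359, f(c) = -0.108946 < 0 → new bracket [1.308359, 1.930000]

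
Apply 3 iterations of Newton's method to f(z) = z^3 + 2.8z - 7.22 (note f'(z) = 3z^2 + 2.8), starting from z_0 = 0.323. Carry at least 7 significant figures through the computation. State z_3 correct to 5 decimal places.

1.48783

Newton update: z ← z − f(z)/f'(z).
z_0 = 0.323000: f = -6.281902, f' = 3.112987 → z_1 = 0.323000 - (-6.281902)/(3.112987) = 2.340966
z_1 = 2.340966: f = 12.163482, f' = 19.240365 → z_2 = 2.340966 - (12.163482)/(19.240365) = 1.708780
z_2 = 1.708780: f = 2.554104, f' = 11.559790 → z_3 = 1.708780 - (2.554104)/(11.559790) = 1.487833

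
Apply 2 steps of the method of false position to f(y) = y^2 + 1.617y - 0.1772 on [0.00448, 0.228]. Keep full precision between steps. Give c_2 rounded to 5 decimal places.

0.10259

f(0.004480) = -0.169936, f(0.228000) = 0.243460
step 1: c = 0.096363, f(c) = -0.012095 < 0 → new bracket [0.096363, 0.228000]
step 2: c = 0.102593, f(c) = -0.000781 < 0 → new bracket [0.102593, 0.228000]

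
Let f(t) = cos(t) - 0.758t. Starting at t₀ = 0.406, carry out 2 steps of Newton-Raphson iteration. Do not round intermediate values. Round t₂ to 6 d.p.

f'(t) = -sin(t) - 0.758
t_0 = 0.406000: f = 0.610960, f' = -1.152938 → t_1 = 0.406000 - (0.610960)/(-1.152938) = 0.935916
t_1 = 0.935916: f = -0.116343, f' = -1.563143 → t_2 = 0.935916 - (-0.116343)/(-1.563143) = 0.861487

0.861487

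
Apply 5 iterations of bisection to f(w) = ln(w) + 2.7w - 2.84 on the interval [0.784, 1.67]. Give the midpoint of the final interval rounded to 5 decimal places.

f(0.784000) = -0.966546, f(1.670000) = 2.181824 (opposite signs)
step 1: m = 1.227000, f(m) = 0.677472 > 0 → root in [0.784000, 1.227000]
step 2: m = 1.005500, f(m) = -0.119665 < 0 → root in [1.005500, 1.227000]
step 3: m = 1.116250, f(m) = 0.283850 > 0 → root in [1.005500, 1.116250]
step 4: m = 1.060875, f(m) = 0.083457 > 0 → root in [1.005500, 1.060875]
step 5: m = 1.033187, f(m) = -0.017745 < 0 → root in [1.033187, 1.060875]
Midpoint of [1.033187, 1.060875] = 1.047031

1.04703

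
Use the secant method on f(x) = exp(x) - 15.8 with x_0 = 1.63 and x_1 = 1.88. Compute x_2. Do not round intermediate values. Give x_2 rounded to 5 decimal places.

f(x_0) = -10.696125, f(x_1) = -9.246495
x_2 = 1.880000 - (-9.246495)·(1.880000 - 1.630000)/(-9.246495 - (-10.696125)) = 3.474630; f(x_2) = 16.485882

3.47463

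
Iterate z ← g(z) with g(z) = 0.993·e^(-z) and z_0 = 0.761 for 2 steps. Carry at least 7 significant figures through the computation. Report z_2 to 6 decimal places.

z_1 = g(0.761000) = 0.463929
z_2 = g(0.463929) = 0.624407

0.624407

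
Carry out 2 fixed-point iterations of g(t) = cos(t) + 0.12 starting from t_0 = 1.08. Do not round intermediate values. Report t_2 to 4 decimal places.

0.9502

t_1 = g(1.080000) = 0.591328
t_2 = g(0.591328) = 0.950201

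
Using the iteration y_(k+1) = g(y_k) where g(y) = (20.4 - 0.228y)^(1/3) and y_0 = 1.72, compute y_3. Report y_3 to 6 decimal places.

2.704582

y_1 = g(1.720000) = 2.714772
y_2 = g(2.714772) = 2.704475
y_3 = g(2.704475) = 2.704582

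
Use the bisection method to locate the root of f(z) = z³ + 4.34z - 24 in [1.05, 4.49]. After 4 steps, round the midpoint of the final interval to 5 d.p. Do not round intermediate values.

2.44750

f(1.050000) = -18.285375, f(4.490000) = 86.005449 (opposite signs)
step 1: m = 2.770000, f(m) = 9.275733 > 0 → root in [1.050000, 2.770000]
step 2: m = 1.910000, f(m) = -8.742729 < 0 → root in [1.910000, 2.770000]
step 3: m = 2.340000, f(m) = -1.031496 < 0 → root in [2.340000, 2.770000]
step 4: m = 2.555000, f(m) = 3.767804 > 0 → root in [2.340000, 2.555000]
Midpoint of [2.340000, 2.555000] = 2.447500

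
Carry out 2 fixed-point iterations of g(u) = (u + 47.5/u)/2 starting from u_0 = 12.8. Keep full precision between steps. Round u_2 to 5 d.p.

7.00462

u_1 = g(12.800000) = 8.255469
u_2 = g(8.255469) = 7.004615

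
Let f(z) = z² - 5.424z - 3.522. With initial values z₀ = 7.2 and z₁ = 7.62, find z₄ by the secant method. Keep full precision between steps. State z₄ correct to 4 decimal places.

f(z_0) = 9.265200, f(z_1) = 13.211520
z_2 = 7.620000 - (13.211520)·(7.620000 - 7.200000)/(13.211520 - (9.265200)) = 6.213921; f(z_2) = 1.386505
z_3 = 6.213921 - (1.386505)·(6.213921 - 7.620000)/(1.386505 - (13.211520)) = 6.049055; f(z_3) = 0.258995
z_4 = 6.049055 - (0.258995)·(6.049055 - 6.213921)/(0.258995 - (1.386505)) = 6.011185; f(z_4) = 0.007678

6.0112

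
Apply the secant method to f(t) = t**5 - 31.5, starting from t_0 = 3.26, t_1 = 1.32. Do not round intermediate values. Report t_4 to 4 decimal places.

1.6723

Secant update: t_(k+1) = t_k − f(t_k)·(t_k − t_(k-1))/(f(t_k) − f(t_(k-1))).
f(t_0) = 336.703575, f(t_1) = -27.492536
t_2 = 1.320000 - (-27.492536)·(1.320000 - 3.260000)/(-27.492536 - (336.703575)) = 1.466447; f(t_2) = -24.718399
t_3 = 1.466447 - (-24.718399)·(1.466447 - 1.320000)/(-24.718399 - (-27.492536)) = 2.771337; f(t_3) = 131.973154
t_4 = 2.771337 - (131.973154)·(2.771337 - 1.466447)/(131.973154 - (-24.718399)) = 1.672296; f(t_4) = -18.421260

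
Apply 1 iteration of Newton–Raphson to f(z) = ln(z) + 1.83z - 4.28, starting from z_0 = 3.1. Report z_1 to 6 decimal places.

f'(z) = 1/z + 1.83
z_0 = 3.100000: f = 2.524402, f' = 2.152581 → z_1 = 3.100000 - (2.524402)/(2.152581) = 1.927267

1.927267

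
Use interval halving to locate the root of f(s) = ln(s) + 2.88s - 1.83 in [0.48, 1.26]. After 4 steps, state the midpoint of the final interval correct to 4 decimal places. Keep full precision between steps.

0.7481

f(0.480000) = -1.181569, f(1.260000) = 2.029912 (opposite signs)
step 1: m = 0.870000, f(m) = 0.536338 > 0 → root in [0.480000, 0.870000]
step 2: m = 0.675000, f(m) = -0.279043 < 0 → root in [0.675000, 0.870000]
step 3: m = 0.772500, f(m) = 0.136677 > 0 → root in [0.675000, 0.772500]
step 4: m = 0.723750, f(m) = -0.068909 < 0 → root in [0.723750, 0.772500]
Midpoint of [0.723750, 0.772500] = 0.748125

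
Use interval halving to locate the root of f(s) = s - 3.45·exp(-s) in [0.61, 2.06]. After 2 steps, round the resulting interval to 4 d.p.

f(0.610000) = -1.264560, f(2.060000) = 1.620284 (opposite signs)
step 1: m = 1.335000, f(m) = 0.427104 > 0 → root in [0.610000, 1.335000]
step 2: m = 0.972500, f(m) = -0.332071 < 0 → root in [0.972500, 1.335000]

[0.9725, 1.3350]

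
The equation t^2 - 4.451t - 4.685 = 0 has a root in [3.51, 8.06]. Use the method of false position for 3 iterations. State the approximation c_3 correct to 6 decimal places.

5.257503

f(3.510000) = -7.987910, f(8.060000) = 24.403540
step 1: c = 4.632055, f(c) = -3.846343 < 0 → new bracket [4.632055, 8.060000]
step 2: c = 5.098784, f(c) = -1.382086 < 0 → new bracket [5.098784, 8.060000]
step 3: c = 5.257503, f(c) = -0.444808 < 0 → new bracket [5.257503, 8.060000]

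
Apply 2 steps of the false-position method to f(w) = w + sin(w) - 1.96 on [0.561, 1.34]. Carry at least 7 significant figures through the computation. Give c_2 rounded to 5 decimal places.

False-position update: c = (a·f(b) − b·f(a))/(f(b) − f(a)); replace the endpoint whose sign matches f(c).
f(0.561000) = -0.866967, f(1.340000) = 0.353485
step 1: c = 1.114375, f(c) = 0.052010 > 0 → new bracket [0.561000, 1.114375]
step 2: c = 1.083056, f(c) = 0.006450 > 0 → new bracket [0.561000, 1.083056]

1.08306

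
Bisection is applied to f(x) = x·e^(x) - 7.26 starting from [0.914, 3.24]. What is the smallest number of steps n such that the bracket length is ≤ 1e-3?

12

Initial width b − a = 3.24 − 0.914 = 2.326000.
After n steps the width is (b−a)/2^n; need (b−a)/2^n ≤ 1e-3.
So n ≥ log₂(2.326000/1e-3) = log₂(2326.0000) ≈ 11.1836.
Hence n = 12.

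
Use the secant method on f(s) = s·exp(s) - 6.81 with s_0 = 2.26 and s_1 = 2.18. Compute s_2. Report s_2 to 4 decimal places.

1.7594

Secant update: s_(k+1) = s_k − f(s_k)·(s_k − s_(k-1))/(f(s_k) − f(s_(k-1))).
f(s_0) = 14.847782, f(s_1) = 12.474948
s_2 = 2.180000 - (12.474948)·(2.180000 - 2.260000)/(12.474948 - (14.847782)) = 1.759408; f(s_2) = 3.410391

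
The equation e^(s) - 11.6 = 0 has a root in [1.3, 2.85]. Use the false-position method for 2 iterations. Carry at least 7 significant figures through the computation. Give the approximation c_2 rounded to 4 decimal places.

2.4031

False-position update: c = (a·f(b) − b·f(a))/(f(b) − f(a)); replace the endpoint whose sign matches f(c).
f(1.300000) = -7.930703, f(2.850000) = 5.687782
step 1: c = 2.202640, f(c) = -2.551129 < 0 → new bracket [2.202640, 2.850000]
step 2: c = 2.403091, f(c) = -0.542697 < 0 → new bracket [2.403091, 2.850000]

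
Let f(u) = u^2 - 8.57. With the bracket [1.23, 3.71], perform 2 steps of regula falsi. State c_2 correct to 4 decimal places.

2.8944

f(1.230000) = -7.057100, f(3.710000) = 5.194100
step 1: c = 2.658563, f(c) = -1.502044 < 0 → new bracket [2.658563, 3.710000]
step 2: c = 2.894416, f(c) = -0.192358 < 0 → new bracket [2.894416, 3.710000]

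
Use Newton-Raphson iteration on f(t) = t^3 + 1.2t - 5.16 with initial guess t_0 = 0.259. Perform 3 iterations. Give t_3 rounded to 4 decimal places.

f'(t) = 3t^2 + 1.2
t_0 = 0.259000: f = -4.831826, f' = 1.401243 → t_1 = 0.259000 - (-4.831826)/(1.401243) = 3.707243
t_1 = 3.707243: f = 50.239734, f' = 42.430947 → t_2 = 3.707243 - (50.239734)/(42.430947) = 2.523208
t_2 = 2.523208: f = 13.932043, f' = 20.299729 → t_3 = 2.523208 - (13.932043)/(20.299729) = 1.836891

1.8369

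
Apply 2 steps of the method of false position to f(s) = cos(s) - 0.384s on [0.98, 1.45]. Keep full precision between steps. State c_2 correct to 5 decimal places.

1.12409

f(0.980000) = 0.180703, f(1.450000) = -0.436297
step 1: c = 1.117650, f(c) = 0.008619 > 0 → new bracket [1.117650, 1.450000]
step 2: c = 1.124088, f(c) = 0.000349 > 0 → new bracket [1.124088, 1.450000]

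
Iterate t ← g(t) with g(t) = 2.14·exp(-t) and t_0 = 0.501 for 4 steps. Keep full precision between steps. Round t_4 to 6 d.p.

t_1 = g(0.501000) = 1.296678
t_2 = g(1.296678) = 0.585159
t_3 = g(0.585159) = 1.192018
t_4 = g(1.192018) = 0.649721

0.649721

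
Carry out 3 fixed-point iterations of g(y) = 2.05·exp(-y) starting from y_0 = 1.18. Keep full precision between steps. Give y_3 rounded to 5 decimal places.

y_1 = g(1.180000) = 0.629921
y_2 = g(0.629921) = 1.091899
y_3 = g(1.091899) = 0.687936

0.68794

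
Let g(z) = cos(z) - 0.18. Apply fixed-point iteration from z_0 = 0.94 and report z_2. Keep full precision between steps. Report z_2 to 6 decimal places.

0.737205

z_1 = g(0.940000) = 0.409788
z_2 = g(0.409788) = 0.737205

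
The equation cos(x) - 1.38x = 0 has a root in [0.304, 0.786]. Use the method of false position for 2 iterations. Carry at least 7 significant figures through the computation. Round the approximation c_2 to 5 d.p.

False-position update: c = (a·f(b) − b·f(a))/(f(b) − f(a)); replace the endpoint whose sign matches f(c).
f(0.304000) = 0.534627, f(0.786000) = -0.377999
step 1: c = 0.586361, f(c) = 0.023781 > 0 → new bracket [0.586361, 0.786000]
step 2: c = 0.598178, f(c) = 0.000878 > 0 → new bracket [0.598178, 0.786000]

0.59818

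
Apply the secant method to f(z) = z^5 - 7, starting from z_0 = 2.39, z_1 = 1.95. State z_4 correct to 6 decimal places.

1.511710

f(z_0) = 70.981127, f(z_1) = 21.195062
z_2 = 1.950000 - (21.195062)·(1.950000 - 2.390000)/(21.195062 - (70.981127)) = 1.762682; f(z_2) = 10.016483
z_3 = 1.762682 - (10.016483)·(1.762682 - 1.950000)/(10.016483 - (21.195062)) = 1.594837; f(z_3) = 3.317668
z_4 = 1.594837 - (3.317668)·(1.594837 - 1.762682)/(3.317668 - (10.016483)) = 1.511710; f(z_4) = 0.894819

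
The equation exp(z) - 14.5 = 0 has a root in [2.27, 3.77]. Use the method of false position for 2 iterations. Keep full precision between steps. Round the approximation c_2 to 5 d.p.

False-position update: c = (a·f(b) − b·f(a))/(f(b) − f(a)); replace the endpoint whose sign matches f(c).
f(2.270000) = -4.820599, f(3.770000) = 28.880065
step 1: c = 2.484563, f(c) = -2.504129 < 0 → new bracket [2.484563, 3.770000]
step 2: c = 2.587127, f(c) = -1.208471 < 0 → new bracket [2.587127, 3.770000]

2.58713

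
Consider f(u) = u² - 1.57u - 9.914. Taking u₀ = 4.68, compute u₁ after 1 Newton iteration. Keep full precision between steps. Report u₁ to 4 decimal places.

f'(u) = 2u - 1.57
u_0 = 4.680000: f = 4.640800, f' = 7.790000 → u_1 = 4.680000 - (4.640800)/(7.790000) = 4.084262

4.0843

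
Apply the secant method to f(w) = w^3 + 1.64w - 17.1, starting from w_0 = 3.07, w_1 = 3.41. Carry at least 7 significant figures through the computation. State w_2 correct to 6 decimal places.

2.561303

f(w_0) = 16.869243, f(w_1) = 28.144221
w_2 = 3.410000 - (28.144221)·(3.410000 - 3.070000)/(28.144221 - (16.869243)) = 2.561303; f(w_2) = 3.903393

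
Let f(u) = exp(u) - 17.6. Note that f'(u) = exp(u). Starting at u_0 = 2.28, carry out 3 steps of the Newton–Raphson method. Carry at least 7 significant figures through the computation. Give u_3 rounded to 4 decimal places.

2.8681

u_0 = 2.280000: f = -7.823320, f' = 9.776680 → u_1 = 2.280000 - (-7.823320)/(9.776680) = 3.080202
u_1 = 3.080202: f = 4.162799, f' = 21.762799 → u_2 = 3.080202 - (4.162799)/(21.762799) = 2.888922
u_2 = 2.888922: f = 0.373915, f' = 17.973915 → u_3 = 2.888922 - (0.373915)/(17.973915) = 2.868118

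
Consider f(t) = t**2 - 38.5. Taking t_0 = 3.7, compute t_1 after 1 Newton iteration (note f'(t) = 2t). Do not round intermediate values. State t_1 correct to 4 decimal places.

7.0527

t_0 = 3.700000: f = -24.810000, f' = 7.400000 → t_1 = 3.700000 - (-24.810000)/(7.400000) = 7.052703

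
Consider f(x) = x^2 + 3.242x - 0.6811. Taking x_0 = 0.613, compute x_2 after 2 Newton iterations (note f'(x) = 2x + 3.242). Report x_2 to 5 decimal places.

0.19839

x_0 = 0.613000: f = 1.682015, f' = 4.468000 → x_1 = 0.613000 - (1.682015)/(4.468000) = 0.236542
x_1 = 0.236542: f = 0.141721, f' = 3.715084 → x_2 = 0.236542 - (0.141721)/(3.715084) = 0.198394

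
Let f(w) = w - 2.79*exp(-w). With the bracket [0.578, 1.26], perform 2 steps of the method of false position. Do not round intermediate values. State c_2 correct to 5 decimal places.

1.01615

False-position update: c = (a·f(b) − b·f(a))/(f(b) − f(a)); replace the endpoint whose sign matches f(c).
f(0.578000) = -0.987244, f(1.260000) = 0.468605
step 1: c = 1.040479, f(c) = 0.054814 > 0 → new bracket [0.578000, 1.040479]
step 2: c = 1.016152, f(c) = 0.006214 > 0 → new bracket [0.578000, 1.016152]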